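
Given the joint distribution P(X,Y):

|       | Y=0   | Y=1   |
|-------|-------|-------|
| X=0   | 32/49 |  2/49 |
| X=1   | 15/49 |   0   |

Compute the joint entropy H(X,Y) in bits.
1.1126 bits

H(X,Y) = -Σ_{x,y} P(x,y) log₂ P(x,y). Per-cell terms -P(x,y)·log₂P(x,y):
  X=0: 0.4014, 0.1884
  X=1: 0.5228, 0.0000
  (cells with P = 0 contribute 0)
Sum of the 4 terms: H(X,Y) = 1.1126 bits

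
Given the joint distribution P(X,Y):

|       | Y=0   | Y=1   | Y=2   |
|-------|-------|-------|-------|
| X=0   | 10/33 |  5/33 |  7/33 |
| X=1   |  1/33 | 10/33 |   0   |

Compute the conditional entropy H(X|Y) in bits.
0.5639 bits

H(X|Y) = H(X,Y) - H(Y)

H(X,Y) = -Σ_{x,y} P(x,y) log₂ P(x,y). Per-cell terms -P(x,y)·log₂P(x,y):
  X=0: 0.52196, 0.41249, 0.47452
  X=1: 0.15286, 0.52196, 0.00000
  (cells with P = 0 contribute 0)
Sum of the 6 terms: H(X,Y) = 2.0838 bits

Marginal of Y (column sums):
  P(Y=0) = 10/33 + 1/33 = 1/3
  P(Y=1) = 5/33 + 10/33 = 5/11
  P(Y=2) = 7/33 + 0 = 7/33
H(Y) = -[(1/3)·log₂(1/3) + (5/11)·log₂(5/11) + (7/33)·log₂(7/33)]
  = 0.52832 + 0.51705 + 0.47452 = 1.5199 bits

H(X|Y) = H(X,Y) - H(Y) = 2.0838 - 1.5199 = 0.5639 bits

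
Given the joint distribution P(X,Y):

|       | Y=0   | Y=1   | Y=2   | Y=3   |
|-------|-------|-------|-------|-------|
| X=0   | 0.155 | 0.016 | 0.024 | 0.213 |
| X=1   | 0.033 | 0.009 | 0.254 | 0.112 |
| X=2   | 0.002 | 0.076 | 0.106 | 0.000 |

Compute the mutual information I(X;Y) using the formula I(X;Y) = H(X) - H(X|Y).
0.5114 bits

I(X;Y) = H(X) - H(X|Y)

Marginal of X (row sums):
  P(X=0) = 0.155 + 0.016 + 0.024 + 0.213 = 0.408
  P(X=1) = 0.033 + 0.009 + 0.254 + 0.112 = 0.408
  P(X=2) = 0.002 + 0.076 + 0.106 + 0.000 = 0.184
H(X) = -[0.408·log₂(0.408) + 0.408·log₂(0.408) + 0.184·log₂(0.184)]
  = 0.5276904 + 0.5276904 + 0.4493689 = 1.504750 bits

Marginal of Y (column sums):
  P(Y=0) = 0.155 + 0.033 + 0.002 = 0.190
  P(Y=1) = 0.016 + 0.009 + 0.076 = 0.101
  P(Y=2) = 0.024 + 0.254 + 0.106 = 0.384
  P(Y=3) = 0.213 + 0.112 + 0.000 = 0.325
H(X|Y) = Σ_y P(y)·H(X|Y=y):
  Y=0: P(Y=0) = 0.190, P(X|Y=0) = (31/38, 33/190, 1/95) → H(X|Y=0) = 0.7474120
  Y=1: P(Y=1) = 0.101, P(X|Y=1) = (16/101, 9/101, 76/101) → H(X|Y=1) = 1.0406687
  Y=2: P(Y=2) = 0.384, P(X|Y=2) = (1/16, 127/192, 53/192) → H(X|Y=2) = 1.1570339
  Y=3: P(Y=3) = 0.325, P(X|Y=3) = (213/325, 112/325, 0) → H(X|Y=3) = 0.9291670
H(X|Y) = 0.190·0.7474120 + 0.101·1.0406687 + 0.384·1.1570339 + 0.325·0.9291670 = 0.993396 bits

I(X;Y) = H(X) - H(X|Y) = 1.504750 - 0.993396 = 0.5114 bits

Cross-check via I(X;Y) = H(X) + H(Y) - H(X,Y): computing H(Y) from the column sums and H(X,Y) from the 12 cells in the same way gives H(Y) = 1.846511 bits and H(X,Y) = 2.839907 bits, so
I(X;Y) = 1.504750 + 1.846511 - 2.839907 = 0.5114 bits ✓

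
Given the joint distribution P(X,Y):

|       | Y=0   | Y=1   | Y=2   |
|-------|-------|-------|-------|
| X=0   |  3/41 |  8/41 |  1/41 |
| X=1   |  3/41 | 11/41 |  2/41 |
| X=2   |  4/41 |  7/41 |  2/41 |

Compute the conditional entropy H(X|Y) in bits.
1.5567 bits

H(X|Y) = H(X,Y) - H(Y)

H(X,Y) = -Σ_{x,y} P(x,y) log₂ P(x,y). Per-cell terms -P(x,y)·log₂P(x,y):
  X=0: 0.27604, 0.46001, 0.13067
  X=1: 0.27604, 0.50925, 0.21256
  X=2: 0.32757, 0.43540, 0.21256
Sum of the 9 terms: H(X,Y) = 2.8401 bits

Marginal of Y (column sums):
  P(Y=0) = 3/41 + 3/41 + 4/41 = 10/41
  P(Y=1) = 8/41 + 11/41 + 7/41 = 26/41
  P(Y=2) = 1/41 + 2/41 + 2/41 = 5/41
H(Y) = -[(10/41)·log₂(10/41) + (26/41)·log₂(26/41) + (5/41)·log₂(5/41)]
  = 0.49649 + 0.41671 + 0.37020 = 1.2834 bits

H(X|Y) = H(X,Y) - H(Y) = 2.8401 - 1.2834 = 1.5567 bits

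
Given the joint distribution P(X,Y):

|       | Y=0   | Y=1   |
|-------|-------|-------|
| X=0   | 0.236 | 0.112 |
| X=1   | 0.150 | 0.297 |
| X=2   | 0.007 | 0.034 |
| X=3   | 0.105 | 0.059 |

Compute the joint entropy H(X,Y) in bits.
2.5744 bits

H(X,Y) = -Σ_{x,y} P(x,y) log₂ P(x,y). Per-cell terms -P(x,y)·log₂P(x,y):
  X=0: 0.49162, 0.35374
  X=1: 0.41054, 0.52019
  X=2: 0.05011, 0.16586
  X=3: 0.34141, 0.24091
Sum of the 8 terms: H(X,Y) = 2.5744 bits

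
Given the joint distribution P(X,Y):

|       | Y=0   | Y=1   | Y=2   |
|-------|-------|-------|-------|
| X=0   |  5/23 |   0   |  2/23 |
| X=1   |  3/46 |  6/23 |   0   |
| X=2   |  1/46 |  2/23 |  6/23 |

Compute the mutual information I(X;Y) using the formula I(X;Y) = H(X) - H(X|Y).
0.6826 bits

I(X;Y) = H(X) - H(X|Y)

Marginal of X (row sums):
  P(X=0) = 5/23 + 0 + 2/23 = 7/23
  P(X=1) = 3/46 + 6/23 + 0 = 15/46
  P(X=2) = 1/46 + 2/23 + 6/23 = 17/46
H(X) = -[(7/23)·log₂(7/23) + (15/46)·log₂(15/46) + (17/46)·log₂(17/46)]
  = 0.5223 + 0.5272 + 0.5307 = 1.5802 bits

Marginal of Y (column sums):
  P(Y=0) = 5/23 + 3/46 + 1/46 = 7/23
  P(Y=1) = 0 + 6/23 + 2/23 = 8/23
  P(Y=2) = 2/23 + 0 + 6/23 = 8/23
H(X|Y) = Σ_y P(y)·H(X|Y=y):
  Y=0: P(Y=0) = 7/23, P(X|Y=0) = (5/7, 3/14, 1/14) → H(X|Y=0) = 1.0949
  Y=1: P(Y=1) = 8/23, P(X|Y=1) = (0, 3/4, 1/4) → H(X|Y=1) = 0.8113
  Y=2: P(Y=2) = 8/23, P(X|Y=2) = (1/4, 0, 3/4) → H(X|Y=2) = 0.8113
H(X|Y) = (7/23)·1.0949 + (8/23)·0.8113 + (8/23)·0.8113 = 0.8976 bits

I(X;Y) = H(X) - H(X|Y) = 1.5802 - 0.8976 = 0.6826 bits

Cross-check via I(X;Y) = H(X) + H(Y) - H(X,Y): computing H(Y) from the column sums and H(X,Y) from the 9 cells in the same way gives H(Y) = 1.5822 bits and H(X,Y) = 2.4798 bits, so
I(X;Y) = 1.5802 + 1.5822 - 2.4798 = 0.6826 bits ✓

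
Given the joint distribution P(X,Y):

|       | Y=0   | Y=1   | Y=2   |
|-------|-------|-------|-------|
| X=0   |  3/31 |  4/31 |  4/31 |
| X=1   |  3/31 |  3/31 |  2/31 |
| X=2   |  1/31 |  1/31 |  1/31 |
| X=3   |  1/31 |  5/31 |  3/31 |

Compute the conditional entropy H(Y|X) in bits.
1.5067 bits

H(Y|X) = H(X,Y) - H(X)

H(X,Y) = -Σ_{x,y} P(x,y) log₂ P(x,y). Per-cell terms -P(x,y)·log₂P(x,y):
  X=0: 0.32605, 0.38119, 0.38119
  X=1: 0.32605, 0.32605, 0.25511
  X=2: 0.15981, 0.15981, 0.15981
  X=3: 0.15981, 0.42456, 0.32605
Sum of the 12 terms: H(X,Y) = 3.3855 bits

Marginal of X (row sums):
  P(X=0) = 3/31 + 4/31 + 4/31 = 11/31
  P(X=1) = 3/31 + 3/31 + 2/31 = 8/31
  P(X=2) = 1/31 + 1/31 + 1/31 = 3/31
  P(X=3) = 1/31 + 5/31 + 3/31 = 9/31
H(X) = -[(11/31)·log₂(11/31) + (8/31)·log₂(8/31) + (3/31)·log₂(3/31) + (9/31)·log₂(9/31)]
  = 0.53040 + 0.50431 + 0.32605 + 0.51801 = 1.8788 bits

H(Y|X) = H(X,Y) - H(X) = 3.3855 - 1.8788 = 1.5067 bits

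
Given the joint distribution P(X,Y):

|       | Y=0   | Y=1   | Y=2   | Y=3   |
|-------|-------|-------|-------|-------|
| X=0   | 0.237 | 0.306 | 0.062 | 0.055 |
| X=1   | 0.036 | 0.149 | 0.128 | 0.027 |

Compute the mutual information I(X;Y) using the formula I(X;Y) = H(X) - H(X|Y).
0.1081 bits

I(X;Y) = H(X) - H(X|Y)

Marginal of X (row sums):
  P(X=0) = 0.237 + 0.306 + 0.062 + 0.055 = 0.660
  P(X=1) = 0.036 + 0.149 + 0.128 + 0.027 = 0.340
H(X) = -[0.660·log₂(0.660) + 0.340·log₂(0.340)]
  = 0.395645 + 0.529174 = 0.92482 bits

Marginal of Y (column sums):
  P(Y=0) = 0.237 + 0.036 = 0.273
  P(Y=1) = 0.306 + 0.149 = 0.455
  P(Y=2) = 0.062 + 0.128 = 0.190
  P(Y=3) = 0.055 + 0.027 = 0.082
H(X|Y) = Σ_y P(y)·H(X|Y=y):
  Y=0: P(Y=0) = 0.273, P(X|Y=0) = (79/91, 12/91) → H(X|Y=0) = 0.562539
  Y=1: P(Y=1) = 0.455, P(X|Y=1) = (306/455, 149/455) → H(X|Y=1) = 0.912323
  Y=2: P(Y=2) = 0.190, P(X|Y=2) = (31/95, 64/95) → H(X|Y=2) = 0.911118
  Y=3: P(Y=3) = 0.082, P(X|Y=3) = (55/82, 27/82) → H(X|Y=3) = 0.914177
H(X|Y) = 0.273·0.562539 + 0.455·0.912323 + 0.190·0.911118 + 0.082·0.914177 = 0.81676 bits

I(X;Y) = H(X) - H(X|Y) = 0.92482 - 0.81676 = 0.1081 bits

Cross-check via I(X;Y) = H(X) + H(Y) - H(X,Y): computing H(Y) from the column sums and H(X,Y) from the 8 cells in the same way gives H(Y) = 1.77935 bits and H(X,Y) = 2.59610 bits, so
I(X;Y) = 0.92482 + 1.77935 - 2.59610 = 0.1081 bits ✓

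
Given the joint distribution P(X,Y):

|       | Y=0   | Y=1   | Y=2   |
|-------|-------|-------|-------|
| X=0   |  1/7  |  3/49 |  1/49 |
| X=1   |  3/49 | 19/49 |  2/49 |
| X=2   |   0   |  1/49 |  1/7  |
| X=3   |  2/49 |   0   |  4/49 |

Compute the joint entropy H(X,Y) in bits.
2.7265 bits

H(X,Y) = -Σ_{x,y} P(x,y) log₂ P(x,y). Per-cell terms -P(x,y)·log₂P(x,y):
  X=0: 0.40105, 0.24672, 0.11459
  X=1: 0.24672, 0.52998, 0.18836
  X=2: 0.00000, 0.11459, 0.40105
  X=3: 0.18836, 0.00000, 0.29508
  (cells with P = 0 contribute 0)
Sum of the 12 terms: H(X,Y) = 2.7265 bits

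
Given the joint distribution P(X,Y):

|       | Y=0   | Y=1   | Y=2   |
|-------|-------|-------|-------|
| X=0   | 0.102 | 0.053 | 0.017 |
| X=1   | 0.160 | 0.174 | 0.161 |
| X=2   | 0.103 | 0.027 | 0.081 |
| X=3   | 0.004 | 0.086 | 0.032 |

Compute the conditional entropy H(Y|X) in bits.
1.4311 bits

H(Y|X) = H(X,Y) - H(X)

H(X,Y) = -Σ_{x,y} P(x,y) log₂ P(x,y). Per-cell terms -P(x,y)·log₂P(x,y):
  X=0: 0.3359, 0.2246, 0.0999
  X=1: 0.4230, 0.4390, 0.4242
  X=2: 0.3378, 0.1407, 0.2937
  X=3: 0.0319, 0.3044, 0.1589
Sum of the 12 terms: H(X,Y) = 3.2140 bits

Marginal of X (row sums):
  P(X=0) = 0.102 + 0.053 + 0.017 = 0.172
  P(X=1) = 0.160 + 0.174 + 0.161 = 0.495
  P(X=2) = 0.103 + 0.027 + 0.081 = 0.211
  P(X=3) = 0.004 + 0.086 + 0.032 = 0.122
H(X) = -[0.172·log₂(0.172) + 0.495·log₂(0.495) + 0.211·log₂(0.211) + 0.122·log₂(0.122)]
  = 0.4368 + 0.5022 + 0.4736 + 0.3703 = 1.7829 bits

H(Y|X) = H(X,Y) - H(X) = 3.2140 - 1.7829 = 1.4311 bits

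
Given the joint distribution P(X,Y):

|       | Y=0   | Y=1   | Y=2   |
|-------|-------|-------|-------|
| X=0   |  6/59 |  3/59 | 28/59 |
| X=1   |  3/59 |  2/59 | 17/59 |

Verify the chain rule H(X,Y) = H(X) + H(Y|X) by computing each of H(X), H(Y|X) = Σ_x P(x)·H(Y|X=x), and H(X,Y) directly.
H(X) = 0.9529 bits, H(Y|X) = 1.0126 bits, H(X,Y) = 1.9655 bits

Marginal of X (row sums):
  P(X=0) = 6/59 + 3/59 + 28/59 = 37/59
  P(X=1) = 3/59 + 2/59 + 17/59 = 22/59
H(X) = -[(37/59)·log₂(37/59) + (22/59)·log₂(22/59)]
  = 0.42217 + 0.53069 = 0.9529 bits

H(Y|X) = Σ_x P(x)·H(Y|X=x):
  X=0: P(X=0) = 37/59, P(Y|X=0) = (6/37, 3/37, 28/37) → H(Y|X=0) = 1.02376
  X=1: P(X=1) = 22/59, P(Y|X=1) = (3/22, 1/11, 17/22) → H(Y|X=1) = 0.99390
H(Y|X) = (37/59)·1.02376 + (22/59)·0.99390 = 1.0126 bits

H(X,Y) = -Σ_{x,y} P(x,y) log₂ P(x,y). Per-cell terms -P(x,y)·log₂P(x,y):
  X=0: 0.33536, 0.21853, 0.51031
  X=1: 0.21853, 0.16551, 0.51726
Sum of the 6 terms: H(X,Y) = 1.9655 bits

Chain rule check:
  H(X) + H(Y|X) = 0.9529 + 1.0126 = 1.9655 bits
  H(X,Y) = 1.9655 bits
✓ Chain rule verified.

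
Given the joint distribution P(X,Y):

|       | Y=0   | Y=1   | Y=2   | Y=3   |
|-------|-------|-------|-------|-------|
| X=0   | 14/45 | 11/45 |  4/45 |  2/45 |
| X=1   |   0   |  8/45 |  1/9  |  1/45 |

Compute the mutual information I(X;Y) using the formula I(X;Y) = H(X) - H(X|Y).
0.2204 bits

I(X;Y) = H(X) - H(X|Y)

Marginal of X (row sums):
  P(X=0) = 14/45 + 11/45 + 4/45 + 2/45 = 31/45
  P(X=1) = 0 + 8/45 + 1/9 + 1/45 = 14/45
H(X) = -[(31/45)·log₂(31/45) + (14/45)·log₂(14/45)]
  = 0.370386 + 0.524066 = 0.89445 bits

Marginal of Y (column sums):
  P(Y=0) = 14/45 + 0 = 14/45
  P(Y=1) = 11/45 + 8/45 = 19/45
  P(Y=2) = 4/45 + 1/9 = 1/5
  P(Y=3) = 2/45 + 1/45 = 1/15
H(X|Y) = Σ_y P(y)·H(X|Y=y):
  Y=0: P(Y=0) = 14/45, P(X|Y=0) = (1, 0) → H(X|Y=0) = 0.000000
  Y=1: P(Y=1) = 19/45, P(X|Y=1) = (11/19, 8/19) → H(X|Y=1) = 0.981941
  Y=2: P(Y=2) = 1/5, P(X|Y=2) = (4/9, 5/9) → H(X|Y=2) = 0.991076
  Y=3: P(Y=3) = 1/15, P(X|Y=3) = (2/3, 1/3) → H(X|Y=3) = 0.918296
H(X|Y) = (14/45)·0.000000 + (19/45)·0.981941 + (1/5)·0.991076 + (1/15)·0.918296 = 0.67403 bits

I(X;Y) = H(X) - H(X|Y) = 0.89445 - 0.67403 = 0.2204 bits

Cross-check via I(X;Y) = H(X) + H(Y) - H(X,Y): computing H(Y) from the column sums and H(X,Y) from the 8 cells in the same way gives H(Y) = 1.77412 bits and H(X,Y) = 2.44816 bits, so
I(X;Y) = 0.89445 + 1.77412 - 2.44816 = 0.2204 bits ✓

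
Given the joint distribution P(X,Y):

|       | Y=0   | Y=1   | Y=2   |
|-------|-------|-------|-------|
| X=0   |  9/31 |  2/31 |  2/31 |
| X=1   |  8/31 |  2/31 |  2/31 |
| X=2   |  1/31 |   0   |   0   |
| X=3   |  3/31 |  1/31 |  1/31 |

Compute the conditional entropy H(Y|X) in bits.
1.2081 bits

H(Y|X) = H(X,Y) - H(X)

H(X,Y) = -Σ_{x,y} P(x,y) log₂ P(x,y). Per-cell terms -P(x,y)·log₂P(x,y):
  X=0: 0.518014, 0.255109, 0.255109
  X=1: 0.504309, 0.255109, 0.255109
  X=2: 0.159813, 0.000000, 0.000000
  X=3: 0.326055, 0.159813, 0.159813
  (cells with P = 0 contribute 0)
Sum of the 12 terms: H(X,Y) = 2.84825 bits

Marginal of X (row sums):
  P(X=0) = 9/31 + 2/31 + 2/31 = 13/31
  P(X=1) = 8/31 + 2/31 + 2/31 = 12/31
  P(X=2) = 1/31 + 0 + 0 = 1/31
  P(X=3) = 3/31 + 1/31 + 1/31 = 5/31
H(X) = -[(13/31)·log₂(13/31) + (12/31)·log₂(12/31) + (1/31)·log₂(1/31) + (5/31)·log₂(5/31)]
  = 0.525769 + 0.530026 + 0.159813 + 0.424559 = 1.64017 bits

H(Y|X) = H(X,Y) - H(X) = 2.84825 - 1.64017 = 1.2081 bits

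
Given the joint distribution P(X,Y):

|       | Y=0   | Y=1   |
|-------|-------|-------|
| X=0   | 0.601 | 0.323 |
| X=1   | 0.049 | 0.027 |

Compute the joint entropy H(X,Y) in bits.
1.3220 bits

H(X,Y) = -Σ_{x,y} P(x,y) log₂ P(x,y). Per-cell terms -P(x,y)·log₂P(x,y):
  X=0: 0.4415, 0.5266
  X=1: 0.2132, 0.1407
Sum of the 4 terms: H(X,Y) = 1.3220 bits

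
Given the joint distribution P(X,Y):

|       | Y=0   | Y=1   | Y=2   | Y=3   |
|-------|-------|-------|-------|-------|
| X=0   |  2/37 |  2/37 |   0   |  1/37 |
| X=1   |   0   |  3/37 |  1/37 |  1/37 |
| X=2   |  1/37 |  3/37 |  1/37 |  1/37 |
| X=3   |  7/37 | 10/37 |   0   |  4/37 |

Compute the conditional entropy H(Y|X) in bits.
1.5294 bits

H(Y|X) = H(X,Y) - H(X)

H(X,Y) = -Σ_{x,y} P(x,y) log₂ P(x,y). Per-cell terms -P(x,y)·log₂P(x,y):
  X=0: 0.2275, 0.2275, 0.0000, 0.1408
  X=1: 0.0000, 0.2939, 0.1408, 0.1408
  X=2: 0.1408, 0.2939, 0.1408, 0.1408
  X=3: 0.4545, 0.5101, 0.0000, 0.3470
  (cells with P = 0 contribute 0)
Sum of the 16 terms: H(X,Y) = 3.1992 bits

Marginal of X (row sums):
  P(X=0) = 2/37 + 2/37 + 0 + 1/37 = 5/37
  P(X=1) = 0 + 3/37 + 1/37 + 1/37 = 5/37
  P(X=2) = 1/37 + 3/37 + 1/37 + 1/37 = 6/37
  P(X=3) = 7/37 + 10/37 + 0 + 4/37 = 21/37
H(X) = -[(5/37)·log₂(5/37) + (5/37)·log₂(5/37) + (6/37)·log₂(6/37) + (21/37)·log₂(21/37)]
  = 0.3902 + 0.3902 + 0.4256 + 0.4638 = 1.6698 bits

H(Y|X) = H(X,Y) - H(X) = 3.1992 - 1.6698 = 1.5294 bits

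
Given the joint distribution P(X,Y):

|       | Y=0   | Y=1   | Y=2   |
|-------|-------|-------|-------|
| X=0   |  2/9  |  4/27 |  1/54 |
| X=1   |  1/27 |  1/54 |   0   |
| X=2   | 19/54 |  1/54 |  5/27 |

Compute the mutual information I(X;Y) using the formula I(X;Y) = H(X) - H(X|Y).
0.2181 bits

I(X;Y) = H(X) - H(X|Y)

Marginal of X (row sums):
  P(X=0) = 2/9 + 4/27 + 1/54 = 7/18
  P(X=1) = 1/27 + 1/54 + 0 = 1/18
  P(X=2) = 19/54 + 1/54 + 5/27 = 5/9
H(X) = -[(7/18)·log₂(7/18) + (1/18)·log₂(1/18) + (5/9)·log₂(5/9)]
  = 0.5299 + 0.2317 + 0.4711 = 1.2327 bits

Marginal of Y (column sums):
  P(Y=0) = 2/9 + 1/27 + 19/54 = 11/18
  P(Y=1) = 4/27 + 1/54 + 1/54 = 5/27
  P(Y=2) = 1/54 + 0 + 5/27 = 11/54
H(X|Y) = Σ_y P(y)·H(X|Y=y):
  Y=0: P(Y=0) = 11/18, P(X|Y=0) = (4/11, 2/33, 19/33) → H(X|Y=0) = 1.2344
  Y=1: P(Y=1) = 5/27, P(X|Y=1) = (4/5, 1/10, 1/10) → H(X|Y=1) = 0.9219
  Y=2: P(Y=2) = 11/54, P(X|Y=2) = (1/11, 0, 10/11) → H(X|Y=2) = 0.4395
H(X|Y) = (11/18)·1.2344 + (5/27)·0.9219 + (11/54)·0.4395 = 1.0146 bits

I(X;Y) = H(X) - H(X|Y) = 1.2327 - 1.0146 = 0.2181 bits

Cross-check via I(X;Y) = H(X) + H(Y) - H(X,Y): computing H(Y) from the column sums and H(X,Y) from the 9 cells in the same way gives H(Y) = 1.3523 bits and H(X,Y) = 2.3669 bits, so
I(X;Y) = 1.2327 + 1.3523 - 2.3669 = 0.2181 bits ✓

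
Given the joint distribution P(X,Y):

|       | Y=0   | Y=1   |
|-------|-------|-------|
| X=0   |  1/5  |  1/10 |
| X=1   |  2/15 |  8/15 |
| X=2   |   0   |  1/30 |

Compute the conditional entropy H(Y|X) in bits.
0.7568 bits

H(Y|X) = H(X,Y) - H(X)

H(X,Y) = -Σ_{x,y} P(x,y) log₂ P(x,y). Per-cell terms -P(x,y)·log₂P(x,y):
  X=0: 0.46439, 0.33219
  X=1: 0.38759, 0.48367
  X=2: 0.00000, 0.16356
  (cells with P = 0 contribute 0)
Sum of the 6 terms: H(X,Y) = 1.8314 bits

Marginal of X (row sums):
  P(X=0) = 1/5 + 1/10 = 3/10
  P(X=1) = 2/15 + 8/15 = 2/3
  P(X=2) = 0 + 1/30 = 1/30
H(X) = -[(3/10)·log₂(3/10) + (2/3)·log₂(2/3) + (1/30)·log₂(1/30)]
  = 0.52109 + 0.38998 + 0.16356 = 1.0746 bits

H(Y|X) = H(X,Y) - H(X) = 1.8314 - 1.0746 = 0.7568 bits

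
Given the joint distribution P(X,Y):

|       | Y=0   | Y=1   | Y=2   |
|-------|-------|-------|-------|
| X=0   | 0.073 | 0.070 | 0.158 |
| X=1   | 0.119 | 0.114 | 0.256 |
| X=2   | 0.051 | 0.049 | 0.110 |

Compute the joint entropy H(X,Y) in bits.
2.9731 bits

H(X,Y) = -Σ_{x,y} P(x,y) log₂ P(x,y). Per-cell terms -P(x,y)·log₂P(x,y):
  X=0: 0.27565, 0.26856, 0.42060
  X=1: 0.36545, 0.35715, 0.50324
  X=2: 0.21896, 0.21320, 0.35029
Sum of the 9 terms: H(X,Y) = 2.9731 bits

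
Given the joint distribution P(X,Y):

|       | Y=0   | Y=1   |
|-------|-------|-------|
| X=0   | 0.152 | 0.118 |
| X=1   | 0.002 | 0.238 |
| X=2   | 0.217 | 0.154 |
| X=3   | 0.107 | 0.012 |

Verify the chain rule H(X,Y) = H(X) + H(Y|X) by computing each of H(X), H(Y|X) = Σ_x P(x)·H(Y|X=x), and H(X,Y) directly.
H(X) = 1.9003 bits, H(Y|X) = 0.7030 bits, H(X,Y) = 2.6033 bits

Marginal of X (row sums):
  P(X=0) = 0.152 + 0.118 = 0.270
  P(X=1) = 0.002 + 0.238 = 0.240
  P(X=2) = 0.217 + 0.154 = 0.371
  P(X=3) = 0.107 + 0.012 = 0.119
H(X) = -[0.270·log₂(0.270) + 0.240·log₂(0.240) + 0.371·log₂(0.371) + 0.119·log₂(0.119)]
  = 0.51002 + 0.49413 + 0.53072 + 0.36545 = 1.9003 bits

H(Y|X) = Σ_x P(x)·H(Y|X=x):
  X=0: P(X=0) = 0.270, P(Y|X=0) = (76/135, 59/135) → H(Y|X=0) = 0.98853
  X=1: P(X=1) = 0.240, P(Y|X=1) = (1/120, 119/120) → H(Y|X=1) = 0.06953
  X=2: P(X=2) = 0.371, P(Y|X=2) = (31/53, 22/53) → H(Y|X=2) = 0.97910
  X=3: P(X=3) = 0.119, P(Y|X=3) = (107/119, 12/119) → H(Y|X=3) = 0.47165
H(Y|X) = 0.270·0.98853 + 0.240·0.06953 + 0.371·0.97910 + 0.119·0.47165 = 0.7030 bits

H(X,Y) = -Σ_{x,y} P(x,y) log₂ P(x,y). Per-cell terms -P(x,y)·log₂P(x,y):
  X=0: 0.41311, 0.36381
  X=1: 0.01793, 0.49289
  X=2: 0.47832, 0.41565
  X=3: 0.34500, 0.07657
Sum of the 8 terms: H(X,Y) = 2.6033 bits

Chain rule check:
  H(X) + H(Y|X) = 1.9003 + 0.7030 = 2.6033 bits
  H(X,Y) = 2.6033 bits
✓ Chain rule verified.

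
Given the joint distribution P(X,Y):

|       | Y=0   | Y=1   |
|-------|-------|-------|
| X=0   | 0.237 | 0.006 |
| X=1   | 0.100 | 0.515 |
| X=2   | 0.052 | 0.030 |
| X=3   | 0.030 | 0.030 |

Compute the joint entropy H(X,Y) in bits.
2.0389 bits

H(X,Y) = -Σ_{x,y} P(x,y) log₂ P(x,y). Per-cell terms -P(x,y)·log₂P(x,y):
  X=0: 0.49226, 0.04428
  X=1: 0.33219, 0.49304
  X=2: 0.22180, 0.15177
  X=3: 0.15177, 0.15177
Sum of the 8 terms: H(X,Y) = 2.0389 bits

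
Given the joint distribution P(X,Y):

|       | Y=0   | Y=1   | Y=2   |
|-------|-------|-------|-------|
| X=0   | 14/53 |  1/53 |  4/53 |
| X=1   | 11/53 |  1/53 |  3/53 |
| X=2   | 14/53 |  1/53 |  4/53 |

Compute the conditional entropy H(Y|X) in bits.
1.0304 bits

H(Y|X) = H(X,Y) - H(X)

H(X,Y) = -Σ_{x,y} P(x,y) log₂ P(x,y). Per-cell terms -P(x,y)·log₂P(x,y):
  X=0: 0.50732, 0.10807, 0.28135
  X=1: 0.47082, 0.10807, 0.23451
  X=2: 0.50732, 0.10807, 0.28135
Sum of the 9 terms: H(X,Y) = 2.6069 bits

Marginal of X (row sums):
  P(X=0) = 14/53 + 1/53 + 4/53 = 19/53
  P(X=1) = 11/53 + 1/53 + 3/53 = 15/53
  P(X=2) = 14/53 + 1/53 + 4/53 = 19/53
H(X) = -[(19/53)·log₂(19/53) + (15/53)·log₂(15/53) + (19/53)·log₂(19/53)]
  = 0.53056 + 0.51539 + 0.53056 = 1.5765 bits

H(Y|X) = H(X,Y) - H(X) = 2.6069 - 1.5765 = 1.0304 bits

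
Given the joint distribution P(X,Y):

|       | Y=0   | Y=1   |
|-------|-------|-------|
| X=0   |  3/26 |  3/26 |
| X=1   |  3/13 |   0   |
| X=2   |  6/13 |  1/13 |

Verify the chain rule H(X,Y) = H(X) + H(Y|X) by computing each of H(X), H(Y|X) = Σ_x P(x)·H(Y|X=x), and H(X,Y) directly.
H(X) = 1.4573 bits, H(Y|X) = 0.5494 bits, H(X,Y) = 2.0066 bits

Marginal of X (row sums):
  P(X=0) = 3/26 + 3/26 = 3/13
  P(X=1) = 3/13 + 0 = 3/13
  P(X=2) = 6/13 + 1/13 = 7/13
H(X) = -[(3/13)·log₂(3/13) + (3/13)·log₂(3/13) + (7/13)·log₂(7/13)]
  = 0.4882 + 0.4882 + 0.4809 = 1.4573 bits

H(Y|X) = Σ_x P(x)·H(Y|X=x):
  X=0: P(X=0) = 3/13, P(Y|X=0) = (1/2, 1/2) → H(Y|X=0) = 1.0000
  X=1: P(X=1) = 3/13, P(Y|X=1) = (1, 0) → H(Y|X=1) = 0.0000
  X=2: P(X=2) = 7/13, P(Y|X=2) = (6/7, 1/7) → H(Y|X=2) = 0.5917
H(Y|X) = (3/13)·1.0000 + (3/13)·0.0000 + (7/13)·0.5917 = 0.5494 bits

H(X,Y) = -Σ_{x,y} P(x,y) log₂ P(x,y). Per-cell terms -P(x,y)·log₂P(x,y):
  X=0: 0.3595, 0.3595
  X=1: 0.4882, 0.0000
  X=2: 0.5148, 0.2846
  (cells with P = 0 contribute 0)
Sum of the 6 terms: H(X,Y) = 2.0066 bits

Chain rule check:
  H(X) + H(Y|X) = 1.4573 + 0.5494 = 2.0067 bits
  H(X,Y) = 2.0066 bits
✓ Chain rule verified (Δ = 0.0001 is 4-dp rounding noise: each of the three values was rounded independently).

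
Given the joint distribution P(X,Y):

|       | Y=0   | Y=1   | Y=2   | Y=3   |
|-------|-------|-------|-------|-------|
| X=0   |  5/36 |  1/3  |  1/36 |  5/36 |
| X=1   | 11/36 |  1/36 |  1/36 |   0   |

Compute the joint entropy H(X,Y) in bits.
2.2729 bits

H(X,Y) = -Σ_{x,y} P(x,y) log₂ P(x,y). Per-cell terms -P(x,y)·log₂P(x,y):
  X=0: 0.39556, 0.52832, 0.14361, 0.39556
  X=1: 0.52265, 0.14361, 0.14361, 0.00000
  (cells with P = 0 contribute 0)
Sum of the 8 terms: H(X,Y) = 2.2729 bits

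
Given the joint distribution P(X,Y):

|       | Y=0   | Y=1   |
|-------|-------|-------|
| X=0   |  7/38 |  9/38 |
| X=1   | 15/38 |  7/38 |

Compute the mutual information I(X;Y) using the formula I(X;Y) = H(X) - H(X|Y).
0.0432 bits

I(X;Y) = H(X) - H(X|Y)

Marginal of X (row sums):
  P(X=0) = 7/38 + 9/38 = 8/19
  P(X=1) = 15/38 + 7/38 = 11/19
H(X) = -[(8/19)·log₂(8/19) + (11/19)·log₂(11/19)]
  = 0.52544 + 0.45650 = 0.98194 bits

Marginal of Y (column sums):
  P(Y=0) = 7/38 + 15/38 = 11/19
  P(Y=1) = 9/38 + 7/38 = 8/19
H(X|Y) = Σ_y P(y)·H(X|Y=y):
  Y=0: P(Y=0) = 11/19, P(X|Y=0) = (7/22, 15/22) → H(X|Y=0) = 0.90239
  Y=1: P(Y=1) = 8/19, P(X|Y=1) = (9/16, 7/16) → H(X|Y=1) = 0.98870
H(X|Y) = (11/19)·0.90239 + (8/19)·0.98870 = 0.93873 bits

I(X;Y) = H(X) - H(X|Y) = 0.98194 - 0.93873 = 0.0432 bits

Cross-check via I(X;Y) = H(X) + H(Y) - H(X,Y): computing H(Y) from the column sums and H(X,Y) from the 4 cells in the same way gives H(Y) = 0.98194 bits and H(X,Y) = 1.92067 bits, so
I(X;Y) = 0.98194 + 0.98194 - 1.92067 = 0.0432 bits ✓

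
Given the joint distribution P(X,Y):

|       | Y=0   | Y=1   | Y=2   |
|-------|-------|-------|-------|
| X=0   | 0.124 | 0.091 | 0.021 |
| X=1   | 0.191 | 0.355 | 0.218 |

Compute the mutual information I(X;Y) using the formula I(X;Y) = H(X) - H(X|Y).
0.0555 bits

I(X;Y) = H(X) - H(X|Y)

Marginal of X (row sums):
  P(X=0) = 0.124 + 0.091 + 0.021 = 0.236
  P(X=1) = 0.191 + 0.355 + 0.218 = 0.764
H(X) = -[0.236·log₂(0.236) + 0.764·log₂(0.764)]
  = 0.4916 + 0.2967 = 0.7883 bits

Marginal of Y (column sums):
  P(Y=0) = 0.124 + 0.191 = 0.315
  P(Y=1) = 0.091 + 0.355 = 0.446
  P(Y=2) = 0.021 + 0.218 = 0.239
H(X|Y) = Σ_y P(y)·H(X|Y=y):
  Y=0: P(Y=0) = 0.315, P(X|Y=0) = (124/315, 191/315) → H(X|Y=0) = 0.9671
  Y=1: P(Y=1) = 0.446, P(X|Y=1) = (91/446, 355/446) → H(X|Y=1) = 0.7299
  Y=2: P(Y=2) = 0.239, P(X|Y=2) = (21/239, 218/239) → H(X|Y=2) = 0.4293
H(X|Y) = 0.315·0.9671 + 0.446·0.7299 + 0.239·0.4293 = 0.7328 bits

I(X;Y) = H(X) - H(X|Y) = 0.7883 - 0.7328 = 0.0555 bits

Cross-check via I(X;Y) = H(X) + H(Y) - H(X,Y): computing H(Y) from the column sums and H(X,Y) from the 6 cells in the same way gives H(Y) = 1.5380 bits and H(X,Y) = 2.2708 bits, so
I(X;Y) = 0.7883 + 1.5380 - 2.2708 = 0.0555 bits ✓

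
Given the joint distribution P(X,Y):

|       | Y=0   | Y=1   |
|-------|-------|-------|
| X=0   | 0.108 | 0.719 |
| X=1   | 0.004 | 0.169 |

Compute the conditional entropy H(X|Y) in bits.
0.6484 bits

H(X|Y) = H(X,Y) - H(Y)

H(X,Y) = -Σ_{x,y} P(x,y) log₂ P(x,y). Per-cell terms -P(x,y)·log₂P(x,y):
  X=0: 0.34678, 0.34220
  X=1: 0.03186, 0.43347
Sum of the 4 terms: H(X,Y) = 1.1543 bits

Marginal of Y (column sums):
  P(Y=0) = 0.108 + 0.004 = 0.112
  P(Y=1) = 0.719 + 0.169 = 0.888
H(Y) = -[0.112·log₂(0.112) + 0.888·log₂(0.888)]
  = 0.35374 + 0.15218 = 0.5059 bits

H(X|Y) = H(X,Y) - H(Y) = 1.1543 - 0.5059 = 0.6484 bits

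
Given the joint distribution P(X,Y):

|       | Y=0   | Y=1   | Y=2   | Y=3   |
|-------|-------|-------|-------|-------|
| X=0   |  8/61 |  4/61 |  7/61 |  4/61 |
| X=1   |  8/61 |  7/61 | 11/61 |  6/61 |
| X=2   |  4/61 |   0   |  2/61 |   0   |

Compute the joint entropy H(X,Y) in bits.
3.1952 bits

H(X,Y) = -Σ_{x,y} P(x,y) log₂ P(x,y). Per-cell terms -P(x,y)·log₂P(x,y):
  X=0: 0.38436, 0.25775, 0.35842, 0.25775
  X=1: 0.38436, 0.35842, 0.44565, 0.32909
  X=2: 0.25775, 0.00000, 0.16166, 0.00000
  (cells with P = 0 contribute 0)
Sum of the 12 terms: H(X,Y) = 3.1952 bits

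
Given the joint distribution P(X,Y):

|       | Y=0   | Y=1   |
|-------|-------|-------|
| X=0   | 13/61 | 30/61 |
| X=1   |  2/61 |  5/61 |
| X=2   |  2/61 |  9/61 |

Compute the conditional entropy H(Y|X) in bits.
0.8456 bits

H(Y|X) = H(X,Y) - H(X)

H(X,Y) = -Σ_{x,y} P(x,y) log₂ P(x,y). Per-cell terms -P(x,y)·log₂P(x,y):
  X=0: 0.47531, 0.50353
  X=1: 0.16166, 0.29580
  X=2: 0.16166, 0.40733
Sum of the 6 terms: H(X,Y) = 2.0053 bits

Marginal of X (row sums):
  P(X=0) = 13/61 + 30/61 = 43/61
  P(X=1) = 2/61 + 5/61 = 7/61
  P(X=2) = 2/61 + 9/61 = 11/61
H(X) = -[(43/61)·log₂(43/61) + (7/61)·log₂(7/61) + (11/61)·log₂(11/61)]
  = 0.35561 + 0.35842 + 0.44565 = 1.1597 bits

H(Y|X) = H(X,Y) - H(X) = 2.0053 - 1.1597 = 0.8456 bits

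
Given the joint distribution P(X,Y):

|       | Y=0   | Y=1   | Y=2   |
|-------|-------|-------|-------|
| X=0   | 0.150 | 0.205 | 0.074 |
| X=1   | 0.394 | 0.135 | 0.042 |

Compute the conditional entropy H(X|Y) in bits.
0.9012 bits

H(X|Y) = H(X,Y) - H(Y)

H(X,Y) = -Σ_{x,y} P(x,y) log₂ P(x,y). Per-cell terms -P(x,y)·log₂P(x,y):
  X=0: 0.4105, 0.4687, 0.2780
  X=1: 0.5294, 0.3900, 0.1921
Sum of the 6 terms: H(X,Y) = 2.2687 bits

Marginal of Y (column sums):
  P(Y=0) = 0.150 + 0.394 = 0.544
  P(Y=1) = 0.205 + 0.135 = 0.340
  P(Y=2) = 0.074 + 0.042 = 0.116
H(Y) = -[0.544·log₂(0.544) + 0.340·log₂(0.340) + 0.116·log₂(0.116)]
  = 0.4778 + 0.5292 + 0.3605 = 1.3675 bits

H(X|Y) = H(X,Y) - H(Y) = 2.2687 - 1.3675 = 0.9012 bits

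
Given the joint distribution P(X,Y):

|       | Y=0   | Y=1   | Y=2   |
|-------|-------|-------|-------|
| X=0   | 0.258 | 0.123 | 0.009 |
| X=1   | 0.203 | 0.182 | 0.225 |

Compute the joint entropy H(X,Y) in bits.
2.3358 bits

H(X,Y) = -Σ_{x,y} P(x,y) log₂ P(x,y). Per-cell terms -P(x,y)·log₂P(x,y):
  X=0: 0.50428, 0.37186, 0.06116
  X=1: 0.46699, 0.44735, 0.48420
Sum of the 6 terms: H(X,Y) = 2.3358 bits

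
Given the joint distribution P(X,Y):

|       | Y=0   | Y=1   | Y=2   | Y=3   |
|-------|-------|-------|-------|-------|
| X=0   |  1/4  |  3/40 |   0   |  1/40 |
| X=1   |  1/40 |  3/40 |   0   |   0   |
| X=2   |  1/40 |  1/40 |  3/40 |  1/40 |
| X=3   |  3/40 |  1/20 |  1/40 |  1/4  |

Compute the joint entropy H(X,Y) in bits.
3.1355 bits

H(X,Y) = -Σ_{x,y} P(x,y) log₂ P(x,y). Per-cell terms -P(x,y)·log₂P(x,y):
  X=0: 0.50000, 0.28027, 0.00000, 0.13305
  X=1: 0.13305, 0.28027, 0.00000, 0.00000
  X=2: 0.13305, 0.13305, 0.28027, 0.13305
  X=3: 0.28027, 0.21610, 0.13305, 0.50000
  (cells with P = 0 contribute 0)
Sum of the 16 terms: H(X,Y) = 3.1355 bits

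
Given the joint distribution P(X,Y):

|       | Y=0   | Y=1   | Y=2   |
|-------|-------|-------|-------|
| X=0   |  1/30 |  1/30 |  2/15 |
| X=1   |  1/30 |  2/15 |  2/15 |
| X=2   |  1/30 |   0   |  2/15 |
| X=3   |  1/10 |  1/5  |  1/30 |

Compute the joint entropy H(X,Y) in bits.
3.1647 bits

H(X,Y) = -Σ_{x,y} P(x,y) log₂ P(x,y). Per-cell terms -P(x,y)·log₂P(x,y):
  X=0: 0.16356, 0.16356, 0.38759
  X=1: 0.16356, 0.38759, 0.38759
  X=2: 0.16356, 0.00000, 0.38759
  X=3: 0.33219, 0.46439, 0.16356
  (cells with P = 0 contribute 0)
Sum of the 12 terms: H(X,Y) = 3.1647 bits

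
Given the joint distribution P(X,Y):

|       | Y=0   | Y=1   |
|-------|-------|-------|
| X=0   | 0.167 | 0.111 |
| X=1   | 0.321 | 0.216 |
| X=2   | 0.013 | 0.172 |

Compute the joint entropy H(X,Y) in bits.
2.3053 bits

H(X,Y) = -Σ_{x,y} P(x,y) log₂ P(x,y). Per-cell terms -P(x,y)·log₂P(x,y):
  X=0: 0.43121, 0.35202
  X=1: 0.52623, 0.47755
  X=2: 0.08145, 0.43680
Sum of the 6 terms: H(X,Y) = 2.3053 bits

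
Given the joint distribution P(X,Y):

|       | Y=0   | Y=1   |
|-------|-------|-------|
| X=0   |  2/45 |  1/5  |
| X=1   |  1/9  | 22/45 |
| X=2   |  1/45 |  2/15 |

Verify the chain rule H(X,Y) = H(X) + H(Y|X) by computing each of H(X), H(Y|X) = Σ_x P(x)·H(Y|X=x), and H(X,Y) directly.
H(X) = 1.3566 bits, H(Y|X) = 0.6740 bits, H(X,Y) = 2.0306 bits

Marginal of X (row sums):
  P(X=0) = 2/45 + 1/5 = 11/45
  P(X=1) = 1/9 + 22/45 = 3/5
  P(X=2) = 1/45 + 2/15 = 7/45
H(X) = -[(11/45)·log₂(11/45) + (3/5)·log₂(3/5) + (7/45)·log₂(7/45)]
  = 0.49681 + 0.44218 + 0.41759 = 1.3566 bits

H(Y|X) = Σ_x P(x)·H(Y|X=x):
  X=0: P(X=0) = 11/45, P(Y|X=0) = (2/11, 9/11) → H(Y|X=0) = 0.68404
  X=1: P(X=1) = 3/5, P(Y|X=1) = (5/27, 22/27) → H(Y|X=1) = 0.69129
  X=2: P(X=2) = 7/45, P(Y|X=2) = (1/7, 6/7) → H(Y|X=2) = 0.59167
H(Y|X) = (11/45)·0.68404 + (3/5)·0.69129 + (7/45)·0.59167 = 0.6740 bits

H(X,Y) = -Σ_{x,y} P(x,y) log₂ P(x,y). Per-cell terms -P(x,y)·log₂P(x,y):
  X=0: 0.19964, 0.46439
  X=1: 0.35221, 0.50474
  X=2: 0.12204, 0.38759
Sum of the 6 terms: H(X,Y) = 2.0306 bits

Chain rule check:
  H(X) + H(Y|X) = 1.3566 + 0.6740 = 2.0306 bits
  H(X,Y) = 2.0306 bits
✓ Chain rule verified.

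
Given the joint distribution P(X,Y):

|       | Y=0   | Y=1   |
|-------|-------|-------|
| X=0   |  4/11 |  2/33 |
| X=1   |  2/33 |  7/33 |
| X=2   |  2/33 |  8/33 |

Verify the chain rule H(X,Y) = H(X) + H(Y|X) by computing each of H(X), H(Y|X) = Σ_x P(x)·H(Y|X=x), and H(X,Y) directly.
H(X) = 1.5580 bits, H(Y|X) = 0.6782 bits, H(X,Y) = 2.2362 bits

Marginal of X (row sums):
  P(X=0) = 4/11 + 2/33 = 14/33
  P(X=1) = 2/33 + 7/33 = 3/11
  P(X=2) = 2/33 + 8/33 = 10/33
H(X) = -[(14/33)·log₂(14/33) + (3/11)·log₂(3/11) + (10/33)·log₂(10/33)]
  = 0.52480 + 0.51122 + 0.52196 = 1.5580 bits

H(Y|X) = Σ_x P(x)·H(Y|X=x):
  X=0: P(X=0) = 14/33, P(Y|X=0) = (6/7, 1/7) → H(Y|X=0) = 0.59167
  X=1: P(X=1) = 3/11, P(Y|X=1) = (2/9, 7/9) → H(Y|X=1) = 0.76420
  X=2: P(X=2) = 10/33, P(Y|X=2) = (1/5, 4/5) → H(Y|X=2) = 0.72193
H(Y|X) = (14/33)·0.59167 + (3/11)·0.76420 + (10/33)·0.72193 = 0.6782 bits

H(X,Y) = -Σ_{x,y} P(x,y) log₂ P(x,y). Per-cell terms -P(x,y)·log₂P(x,y):
  X=0: 0.53070, 0.24511
  X=1: 0.24511, 0.47452
  X=2: 0.24511, 0.49561
Sum of the 6 terms: H(X,Y) = 2.2362 bits

Chain rule check:
  H(X) + H(Y|X) = 1.5580 + 0.6782 = 2.2362 bits
  H(X,Y) = 2.2362 bits
✓ Chain rule verified.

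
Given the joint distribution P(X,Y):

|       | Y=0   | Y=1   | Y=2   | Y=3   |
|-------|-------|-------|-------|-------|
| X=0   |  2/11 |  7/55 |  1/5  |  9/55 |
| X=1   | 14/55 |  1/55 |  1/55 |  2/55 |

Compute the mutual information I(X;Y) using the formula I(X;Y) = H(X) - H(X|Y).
0.1784 bits

I(X;Y) = H(X) - H(X|Y)

Marginal of X (row sums):
  P(X=0) = 2/11 + 7/55 + 1/5 + 9/55 = 37/55
  P(X=1) = 14/55 + 1/55 + 1/55 + 2/55 = 18/55
H(X) = -[(37/55)·log₂(37/55) + (18/55)·log₂(18/55)]
  = 0.38474 + 0.52738 = 0.91212 bits

Marginal of Y (column sums):
  P(Y=0) = 2/11 + 14/55 = 24/55
  P(Y=1) = 7/55 + 1/55 = 8/55
  P(Y=2) = 1/5 + 1/55 = 12/55
  P(Y=3) = 9/55 + 2/55 = 1/5
H(X|Y) = Σ_y P(y)·H(X|Y=y):
  Y=0: P(Y=0) = 24/55, P(X|Y=0) = (5/12, 7/12) → H(X|Y=0) = 0.97987
  Y=1: P(Y=1) = 8/55, P(X|Y=1) = (7/8, 1/8) → H(X|Y=1) = 0.54356
  Y=2: P(Y=2) = 12/55, P(X|Y=2) = (11/12, 1/12) → H(X|Y=2) = 0.41382
  Y=3: P(Y=3) = 1/5, P(X|Y=3) = (9/11, 2/11) → H(X|Y=3) = 0.68404
H(X|Y) = (24/55)·0.97987 + (8/55)·0.54356 + (12/55)·0.41382 + (1/5)·0.68404 = 0.73374 bits

I(X;Y) = H(X) - H(X|Y) = 0.91212 - 0.73374 = 0.1784 bits

Cross-check via I(X;Y) = H(X) + H(Y) - H(X,Y): computing H(Y) from the column sums and H(X,Y) from the 8 cells in the same way gives H(Y) = 1.87023 bits and H(X,Y) = 2.60396 bits, so
I(X;Y) = 0.91212 + 1.87023 - 2.60396 = 0.1784 bits ✓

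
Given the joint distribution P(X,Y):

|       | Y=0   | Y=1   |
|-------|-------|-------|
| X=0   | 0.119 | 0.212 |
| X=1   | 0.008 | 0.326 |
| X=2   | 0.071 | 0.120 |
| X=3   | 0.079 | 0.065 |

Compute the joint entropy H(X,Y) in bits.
2.6064 bits

H(X,Y) = -Σ_{x,y} P(x,y) log₂ P(x,y). Per-cell terms -P(x,y)·log₂P(x,y):
  X=0: 0.36545, 0.47443
  X=1: 0.05573, 0.52716
  X=2: 0.27094, 0.36707
  X=3: 0.28930, 0.25632
Sum of the 8 terms: H(X,Y) = 2.6064 bits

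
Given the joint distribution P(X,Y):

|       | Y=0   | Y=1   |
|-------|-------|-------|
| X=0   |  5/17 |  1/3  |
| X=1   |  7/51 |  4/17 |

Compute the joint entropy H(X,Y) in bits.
1.9320 bits

H(X,Y) = -Σ_{x,y} P(x,y) log₂ P(x,y). Per-cell terms -P(x,y)·log₂P(x,y):
  X=0: 0.5193, 0.5283
  X=1: 0.3932, 0.4912
Sum of the 4 terms: H(X,Y) = 1.9320 bits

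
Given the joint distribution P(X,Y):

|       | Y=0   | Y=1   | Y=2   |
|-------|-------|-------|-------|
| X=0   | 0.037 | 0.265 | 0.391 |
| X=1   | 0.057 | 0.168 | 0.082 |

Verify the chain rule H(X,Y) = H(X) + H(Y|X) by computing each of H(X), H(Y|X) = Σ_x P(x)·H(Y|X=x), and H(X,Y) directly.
H(X) = 0.8897 bits, H(Y|X) = 1.2875 bits, H(X,Y) = 2.1772 bits

Marginal of X (row sums):
  P(X=0) = 0.037 + 0.265 + 0.391 = 0.693
  P(X=1) = 0.057 + 0.168 + 0.082 = 0.307
H(X) = -[0.693·log₂(0.693) + 0.307·log₂(0.307)]
  = 0.36665 + 0.52303 = 0.8897 bits

H(Y|X) = Σ_x P(x)·H(Y|X=x):
  X=0: P(X=0) = 0.693, P(Y|X=0) = (37/693, 265/693, 391/693) → H(Y|X=0) = 1.22189
  X=1: P(X=1) = 0.307, P(Y|X=1) = (57/307, 168/307, 82/307) → H(Y|X=1) = 1.43570
H(Y|X) = 0.693·1.22189 + 0.307·1.43570 = 1.2875 bits

H(X,Y) = -Σ_{x,y} P(x,y) log₂ P(x,y). Per-cell terms -P(x,y)·log₂P(x,y):
  X=0: 0.17598, 0.50772, 0.52971
  X=1: 0.23557, 0.43234, 0.29588
Sum of the 6 terms: H(X,Y) = 2.1772 bits

Chain rule check:
  H(X) + H(Y|X) = 0.8897 + 1.2875 = 2.1772 bits
  H(X,Y) = 2.1772 bits
✓ Chain rule verified.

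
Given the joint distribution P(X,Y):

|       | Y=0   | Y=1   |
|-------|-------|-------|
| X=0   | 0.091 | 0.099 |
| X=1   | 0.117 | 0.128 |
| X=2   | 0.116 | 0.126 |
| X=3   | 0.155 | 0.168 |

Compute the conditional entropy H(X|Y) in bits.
1.9743 bits

H(X|Y) = H(X,Y) - H(Y)

H(X,Y) = -Σ_{x,y} P(x,y) log₂ P(x,y). Per-cell terms -P(x,y)·log₂P(x,y):
  X=0: 0.314677, 0.330306
  X=1: 0.362164, 0.379620
  X=2: 0.360505, 0.376552
  X=3: 0.416897, 0.432342
Sum of the 8 terms: H(X,Y) = 2.97306 bits

Marginal of Y (column sums):
  P(Y=0) = 0.091 + 0.117 + 0.116 + 0.155 = 0.479
  P(Y=1) = 0.099 + 0.128 + 0.126 + 0.168 = 0.521
H(Y) = -[0.479·log₂(0.479) + 0.521·log₂(0.521)]
  = 0.508651 + 0.490076 = 0.99873 bits

H(X|Y) = H(X,Y) - H(Y) = 2.97306 - 0.99873 = 1.9743 bits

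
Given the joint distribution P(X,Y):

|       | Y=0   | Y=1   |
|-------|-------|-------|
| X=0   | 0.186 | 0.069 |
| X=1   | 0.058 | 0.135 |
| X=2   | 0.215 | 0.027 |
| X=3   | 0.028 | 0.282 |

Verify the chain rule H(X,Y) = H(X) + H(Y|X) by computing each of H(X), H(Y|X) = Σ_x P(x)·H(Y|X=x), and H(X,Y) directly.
H(X) = 1.9799 bits, H(Y|X) = 0.6428 bits, H(X,Y) = 2.6227 bits

Marginal of X (row sums):
  P(X=0) = 0.186 + 0.069 = 0.255
  P(X=1) = 0.058 + 0.135 = 0.193
  P(X=2) = 0.215 + 0.027 = 0.242
  P(X=3) = 0.028 + 0.282 = 0.310
H(X) = -[0.255·log₂(0.255) + 0.193·log₂(0.193) + 0.242·log₂(0.242) + 0.310·log₂(0.310)]
  = 0.50271 + 0.45805 + 0.49535 + 0.52379 = 1.9799 bits

H(Y|X) = Σ_x P(x)·H(Y|X=x):
  X=0: P(X=0) = 0.255, P(Y|X=0) = (62/85, 23/85) → H(Y|X=0) = 0.84231
  X=1: P(X=1) = 0.193, P(Y|X=1) = (58/193, 135/193) → H(Y|X=1) = 0.88192
  X=2: P(X=2) = 0.242, P(Y|X=2) = (215/242, 27/242) → H(Y|X=2) = 0.50463
  X=3: P(X=3) = 0.310, P(Y|X=3) = (14/155, 141/155) → H(Y|X=3) = 0.43755
H(Y|X) = 0.255·0.84231 + 0.193·0.88192 + 0.242·0.50463 + 0.310·0.43755 = 0.6428 bits

H(X,Y) = -Σ_{x,y} P(x,y) log₂ P(x,y). Per-cell terms -P(x,y)·log₂P(x,y):
  X=0: 0.45135, 0.26615
  X=1: 0.23825, 0.39001
  X=2: 0.47678, 0.14069
  X=3: 0.14444, 0.51500
Sum of the 8 terms: H(X,Y) = 2.6227 bits

Chain rule check:
  H(X) + H(Y|X) = 1.9799 + 0.6428 = 2.6227 bits
  H(X,Y) = 2.6227 bits
✓ Chain rule verified.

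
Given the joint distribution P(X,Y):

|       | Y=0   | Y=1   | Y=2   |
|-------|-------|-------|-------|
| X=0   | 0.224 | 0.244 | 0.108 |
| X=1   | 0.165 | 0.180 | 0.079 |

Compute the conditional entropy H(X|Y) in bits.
0.9833 bits

H(X|Y) = H(X,Y) - H(Y)

H(X,Y) = -Σ_{x,y} P(x,y) log₂ P(x,y). Per-cell terms -P(x,y)·log₂P(x,y):
  X=0: 0.4834882, 0.4965515, 0.3467769
  X=1: 0.4289112, 0.4453076, 0.2892983
Sum of the 6 terms: H(X,Y) = 2.490334 bits

Marginal of Y (column sums):
  P(Y=0) = 0.224 + 0.165 = 0.389
  P(Y=1) = 0.244 + 0.180 = 0.424
  P(Y=2) = 0.108 + 0.079 = 0.187
H(Y) = -[0.389·log₂(0.389) + 0.424·log₂(0.424) + 0.187·log₂(0.187)]
  = 0.5298794 + 0.5248543 + 0.4523324 = 1.507066 bits

H(X|Y) = H(X,Y) - H(Y) = 2.490334 - 1.507066 = 0.9833 bits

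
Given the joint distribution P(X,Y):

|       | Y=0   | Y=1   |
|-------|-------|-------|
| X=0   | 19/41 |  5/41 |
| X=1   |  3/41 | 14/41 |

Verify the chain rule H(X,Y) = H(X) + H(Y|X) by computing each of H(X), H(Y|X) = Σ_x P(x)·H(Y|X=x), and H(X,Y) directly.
H(X) = 0.9789 bits, H(Y|X) = 0.7109 bits, H(X,Y) = 1.6898 bits

Marginal of X (row sums):
  P(X=0) = 19/41 + 5/41 = 24/41
  P(X=1) = 3/41 + 14/41 = 17/41
H(X) = -[(24/41)·log₂(24/41) + (17/41)·log₂(17/41)]
  = 0.45225 + 0.52662 = 0.9789 bits

H(Y|X) = Σ_x P(x)·H(Y|X=x):
  X=0: P(X=0) = 24/41, P(Y|X=0) = (19/24, 5/24) → H(Y|X=0) = 0.73828
  X=1: P(X=1) = 17/41, P(Y|X=1) = (3/17, 14/17) → H(Y|X=1) = 0.67229
H(Y|X) = (24/41)·0.73828 + (17/41)·0.67229 = 0.7109 bits

H(X,Y) = -Σ_{x,y} P(x,y) log₂ P(x,y). Per-cell terms -P(x,y)·log₂P(x,y):
  X=0: 0.51422, 0.37020
  X=1: 0.27604, 0.52934
Sum of the 4 terms: H(X,Y) = 1.6898 bits

Chain rule check:
  H(X) + H(Y|X) = 0.9789 + 0.7109 = 1.6898 bits
  H(X,Y) = 1.6898 bits
✓ Chain rule verified.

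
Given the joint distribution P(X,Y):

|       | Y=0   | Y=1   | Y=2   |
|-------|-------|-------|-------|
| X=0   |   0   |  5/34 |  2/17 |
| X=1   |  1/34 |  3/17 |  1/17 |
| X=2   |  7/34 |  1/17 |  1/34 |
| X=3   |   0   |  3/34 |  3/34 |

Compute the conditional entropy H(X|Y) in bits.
1.5570 bits

H(X|Y) = H(X,Y) - H(Y)

H(X,Y) = -Σ_{x,y} P(x,y) log₂ P(x,y). Per-cell terms -P(x,y)·log₂P(x,y):
  X=0: 0.00000, 0.40670, 0.36323
  X=1: 0.14963, 0.44162, 0.24044
  X=2: 0.46943, 0.24044, 0.14963
  X=3: 0.00000, 0.30904, 0.30904
  (cells with P = 0 contribute 0)
Sum of the 12 terms: H(X,Y) = 3.0792 bits

Marginal of Y (column sums):
  P(Y=0) = 0 + 1/34 + 7/34 + 0 = 4/17
  P(Y=1) = 5/34 + 3/17 + 1/17 + 3/34 = 8/17
  P(Y=2) = 2/17 + 1/17 + 1/34 + 3/34 = 5/17
H(Y) = -[(4/17)·log₂(4/17) + (8/17)·log₂(8/17) + (5/17)·log₂(5/17)]
  = 0.49117 + 0.51175 + 0.51927 = 1.5222 bits

H(X|Y) = H(X,Y) - H(Y) = 3.0792 - 1.5222 = 1.5570 bits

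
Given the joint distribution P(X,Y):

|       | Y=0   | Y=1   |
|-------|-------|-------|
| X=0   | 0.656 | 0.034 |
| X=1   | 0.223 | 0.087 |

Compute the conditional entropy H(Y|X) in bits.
0.4609 bits

H(Y|X) = H(X,Y) - H(X)

H(X,Y) = -Σ_{x,y} P(x,y) log₂ P(x,y). Per-cell terms -P(x,y)·log₂P(x,y):
  X=0: 0.39900, 0.16586
  X=1: 0.48277, 0.30649
Sum of the 4 terms: H(X,Y) = 1.3541 bits

Marginal of X (row sums):
  P(X=0) = 0.656 + 0.034 = 0.690
  P(X=1) = 0.223 + 0.087 = 0.310
H(X) = -[0.690·log₂(0.690) + 0.310·log₂(0.310)]
  = 0.36938 + 0.52379 = 0.8932 bits

H(Y|X) = H(X,Y) - H(X) = 1.3541 - 0.8932 = 0.4609 bits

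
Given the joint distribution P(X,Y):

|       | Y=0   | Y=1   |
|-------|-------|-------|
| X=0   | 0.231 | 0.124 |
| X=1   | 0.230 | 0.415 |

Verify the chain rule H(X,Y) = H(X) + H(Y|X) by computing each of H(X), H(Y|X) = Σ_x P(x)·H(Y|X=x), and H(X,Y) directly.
H(X) = 0.9385 bits, H(Y|X) = 0.9376 bits, H(X,Y) = 1.8760 bits

Marginal of X (row sums):
  P(X=0) = 0.231 + 0.124 = 0.355
  P(X=1) = 0.230 + 0.415 = 0.645
H(X) = -[0.355·log₂(0.355) + 0.645·log₂(0.645)]
  = 0.53041 + 0.40805 = 0.9385 bits

H(Y|X) = Σ_x P(x)·H(Y|X=x):
  X=0: P(X=0) = 0.355, P(Y|X=0) = (231/355, 124/355) → H(Y|X=0) = 0.93344
  X=1: P(X=1) = 0.645, P(Y|X=1) = (46/129, 83/129) → H(Y|X=1) = 0.93982
H(Y|X) = 0.355·0.93344 + 0.645·0.93982 = 0.9376 bits

H(X,Y) = -Σ_{x,y} P(x,y) log₂ P(x,y). Per-cell terms -P(x,y)·log₂P(x,y):
  X=0: 0.48834, 0.37344
  X=1: 0.48767, 0.52656
Sum of the 4 terms: H(X,Y) = 1.8760 bits

Chain rule check:
  H(X) + H(Y|X) = 0.9385 + 0.9376 = 1.8761 bits
  H(X,Y) = 1.8760 bits
✓ Chain rule verified (Δ = 0.0001 is 4-dp rounding noise: each of the three values was rounded independently).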